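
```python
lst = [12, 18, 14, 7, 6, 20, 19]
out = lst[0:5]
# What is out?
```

lst has length 7. The slice lst[0:5] selects indices [0, 1, 2, 3, 4] (0->12, 1->18, 2->14, 3->7, 4->6), giving [12, 18, 14, 7, 6].

[12, 18, 14, 7, 6]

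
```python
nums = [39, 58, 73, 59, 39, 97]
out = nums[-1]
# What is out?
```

nums has length 6. Negative index -1 maps to positive index 6 + (-1) = 5. nums[5] = 97.

97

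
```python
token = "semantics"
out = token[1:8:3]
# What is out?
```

token has length 9. The slice token[1:8:3] selects indices [1, 4, 7] (1->'e', 4->'n', 7->'c'), giving 'enc'.

'enc'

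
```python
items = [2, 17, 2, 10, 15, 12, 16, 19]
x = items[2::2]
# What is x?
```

items has length 8. The slice items[2::2] selects indices [2, 4, 6] (2->2, 4->15, 6->16), giving [2, 15, 16].

[2, 15, 16]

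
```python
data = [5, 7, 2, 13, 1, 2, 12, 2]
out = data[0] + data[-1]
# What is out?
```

data has length 8. data[0] = 5.
data has length 8. Negative index -1 maps to positive index 8 + (-1) = 7. data[7] = 2.
Sum: 5 + 2 = 7.

7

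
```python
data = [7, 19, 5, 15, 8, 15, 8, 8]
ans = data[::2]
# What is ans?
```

data has length 8. The slice data[::2] selects indices [0, 2, 4, 6] (0->7, 2->5, 4->8, 6->8), giving [7, 5, 8, 8].

[7, 5, 8, 8]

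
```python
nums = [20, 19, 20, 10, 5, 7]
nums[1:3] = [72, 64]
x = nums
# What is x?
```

nums starts as [20, 19, 20, 10, 5, 7] (length 6). The slice nums[1:3] covers indices [1, 2] with values [19, 20]. Replacing that slice with [72, 64] (same length) produces [20, 72, 64, 10, 5, 7].

[20, 72, 64, 10, 5, 7]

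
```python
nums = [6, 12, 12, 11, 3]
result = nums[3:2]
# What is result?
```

nums has length 5. The slice nums[3:2] resolves to an empty index range, so the result is [].

[]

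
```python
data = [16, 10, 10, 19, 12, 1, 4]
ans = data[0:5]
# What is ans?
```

data has length 7. The slice data[0:5] selects indices [0, 1, 2, 3, 4] (0->16, 1->10, 2->10, 3->19, 4->12), giving [16, 10, 10, 19, 12].

[16, 10, 10, 19, 12]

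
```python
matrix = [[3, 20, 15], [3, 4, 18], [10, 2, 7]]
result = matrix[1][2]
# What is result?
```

matrix[1] = [3, 4, 18]. Taking column 2 of that row yields 18.

18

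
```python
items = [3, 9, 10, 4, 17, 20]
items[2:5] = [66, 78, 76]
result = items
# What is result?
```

items starts as [3, 9, 10, 4, 17, 20] (length 6). The slice items[2:5] covers indices [2, 3, 4] with values [10, 4, 17]. Replacing that slice with [66, 78, 76] (same length) produces [3, 9, 66, 78, 76, 20].

[3, 9, 66, 78, 76, 20]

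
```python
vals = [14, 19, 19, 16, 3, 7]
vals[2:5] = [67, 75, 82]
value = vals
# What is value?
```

vals starts as [14, 19, 19, 16, 3, 7] (length 6). The slice vals[2:5] covers indices [2, 3, 4] with values [19, 16, 3]. Replacing that slice with [67, 75, 82] (same length) produces [14, 19, 67, 75, 82, 7].

[14, 19, 67, 75, 82, 7]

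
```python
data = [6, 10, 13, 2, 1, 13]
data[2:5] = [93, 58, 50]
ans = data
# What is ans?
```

data starts as [6, 10, 13, 2, 1, 13] (length 6). The slice data[2:5] covers indices [2, 3, 4] with values [13, 2, 1]. Replacing that slice with [93, 58, 50] (same length) produces [6, 10, 93, 58, 50, 13].

[6, 10, 93, 58, 50, 13]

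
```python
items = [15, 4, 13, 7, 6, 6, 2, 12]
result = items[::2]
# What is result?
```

items has length 8. The slice items[::2] selects indices [0, 2, 4, 6] (0->15, 2->13, 4->6, 6->2), giving [15, 13, 6, 2].

[15, 13, 6, 2]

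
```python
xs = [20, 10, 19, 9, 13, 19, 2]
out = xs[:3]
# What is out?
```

xs has length 7. The slice xs[:3] selects indices [0, 1, 2] (0->20, 1->10, 2->19), giving [20, 10, 19].

[20, 10, 19]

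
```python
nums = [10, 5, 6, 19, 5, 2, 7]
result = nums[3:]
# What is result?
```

nums has length 7. The slice nums[3:] selects indices [3, 4, 5, 6] (3->19, 4->5, 5->2, 6->7), giving [19, 5, 2, 7].

[19, 5, 2, 7]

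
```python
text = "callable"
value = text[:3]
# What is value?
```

text has length 8. The slice text[:3] selects indices [0, 1, 2] (0->'c', 1->'a', 2->'l'), giving 'cal'.

'cal'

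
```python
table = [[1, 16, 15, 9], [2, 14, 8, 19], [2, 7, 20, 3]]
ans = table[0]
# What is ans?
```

table has 3 rows. Row 0 is [1, 16, 15, 9].

[1, 16, 15, 9]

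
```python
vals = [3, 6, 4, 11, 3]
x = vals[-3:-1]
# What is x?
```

vals has length 5. The slice vals[-3:-1] selects indices [2, 3] (2->4, 3->11), giving [4, 11].

[4, 11]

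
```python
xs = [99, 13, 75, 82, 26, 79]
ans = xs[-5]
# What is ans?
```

xs has length 6. Negative index -5 maps to positive index 6 + (-5) = 1. xs[1] = 13.

13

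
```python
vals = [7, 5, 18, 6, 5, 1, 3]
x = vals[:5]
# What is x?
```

vals has length 7. The slice vals[:5] selects indices [0, 1, 2, 3, 4] (0->7, 1->5, 2->18, 3->6, 4->5), giving [7, 5, 18, 6, 5].

[7, 5, 18, 6, 5]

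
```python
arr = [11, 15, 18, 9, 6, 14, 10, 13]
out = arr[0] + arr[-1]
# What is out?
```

arr has length 8. arr[0] = 11.
arr has length 8. Negative index -1 maps to positive index 8 + (-1) = 7. arr[7] = 13.
Sum: 11 + 13 = 24.

24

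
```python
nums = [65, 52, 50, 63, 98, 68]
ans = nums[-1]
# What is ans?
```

nums has length 6. Negative index -1 maps to positive index 6 + (-1) = 5. nums[5] = 68.

68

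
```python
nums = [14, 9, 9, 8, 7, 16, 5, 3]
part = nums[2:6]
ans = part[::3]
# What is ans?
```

nums has length 8. The slice nums[2:6] selects indices [2, 3, 4, 5] (2->9, 3->8, 4->7, 5->16), giving [9, 8, 7, 16]. So part = [9, 8, 7, 16]. part has length 4. The slice part[::3] selects indices [0, 3] (0->9, 3->16), giving [9, 16].

[9, 16]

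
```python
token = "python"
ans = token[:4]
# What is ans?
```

token has length 6. The slice token[:4] selects indices [0, 1, 2, 3] (0->'p', 1->'y', 2->'t', 3->'h'), giving 'pyth'.

'pyth'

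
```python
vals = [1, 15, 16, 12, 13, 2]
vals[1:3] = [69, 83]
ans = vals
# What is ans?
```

vals starts as [1, 15, 16, 12, 13, 2] (length 6). The slice vals[1:3] covers indices [1, 2] with values [15, 16]. Replacing that slice with [69, 83] (same length) produces [1, 69, 83, 12, 13, 2].

[1, 69, 83, 12, 13, 2]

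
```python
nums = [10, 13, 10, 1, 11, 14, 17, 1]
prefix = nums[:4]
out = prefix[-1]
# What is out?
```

nums has length 8. The slice nums[:4] selects indices [0, 1, 2, 3] (0->10, 1->13, 2->10, 3->1), giving [10, 13, 10, 1]. So prefix = [10, 13, 10, 1]. Then prefix[-1] = 1.

1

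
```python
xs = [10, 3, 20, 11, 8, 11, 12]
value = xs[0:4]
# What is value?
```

xs has length 7. The slice xs[0:4] selects indices [0, 1, 2, 3] (0->10, 1->3, 2->20, 3->11), giving [10, 3, 20, 11].

[10, 3, 20, 11]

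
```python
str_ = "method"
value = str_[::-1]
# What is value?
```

str_ has length 6. The slice str_[::-1] selects indices [5, 4, 3, 2, 1, 0] (5->'d', 4->'o', 3->'h', 2->'t', 1->'e', 0->'m'), giving 'dohtem'.

'dohtem'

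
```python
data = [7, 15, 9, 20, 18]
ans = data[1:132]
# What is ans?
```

data has length 5. The slice data[1:132] selects indices [1, 2, 3, 4] (1->15, 2->9, 3->20, 4->18), giving [15, 9, 20, 18].

[15, 9, 20, 18]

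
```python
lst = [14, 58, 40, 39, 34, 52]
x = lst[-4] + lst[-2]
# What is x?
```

lst has length 6. Negative index -4 maps to positive index 6 + (-4) = 2. lst[2] = 40.
lst has length 6. Negative index -2 maps to positive index 6 + (-2) = 4. lst[4] = 34.
Sum: 40 + 34 = 74.

74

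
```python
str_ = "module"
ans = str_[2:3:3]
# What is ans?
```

str_ has length 6. The slice str_[2:3:3] selects indices [2] (2->'d'), giving 'd'.

'd'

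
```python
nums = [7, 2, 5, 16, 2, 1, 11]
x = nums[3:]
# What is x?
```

nums has length 7. The slice nums[3:] selects indices [3, 4, 5, 6] (3->16, 4->2, 5->1, 6->11), giving [16, 2, 1, 11].

[16, 2, 1, 11]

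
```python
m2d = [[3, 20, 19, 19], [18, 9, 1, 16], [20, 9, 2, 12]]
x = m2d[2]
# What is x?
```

m2d has 3 rows. Row 2 is [20, 9, 2, 12].

[20, 9, 2, 12]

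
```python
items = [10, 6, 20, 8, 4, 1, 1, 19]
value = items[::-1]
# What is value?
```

items has length 8. The slice items[::-1] selects indices [7, 6, 5, 4, 3, 2, 1, 0] (7->19, 6->1, 5->1, 4->4, 3->8, 2->20, 1->6, 0->10), giving [19, 1, 1, 4, 8, 20, 6, 10].

[19, 1, 1, 4, 8, 20, 6, 10]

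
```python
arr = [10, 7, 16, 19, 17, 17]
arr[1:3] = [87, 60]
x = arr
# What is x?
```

arr starts as [10, 7, 16, 19, 17, 17] (length 6). The slice arr[1:3] covers indices [1, 2] with values [7, 16]. Replacing that slice with [87, 60] (same length) produces [10, 87, 60, 19, 17, 17].

[10, 87, 60, 19, 17, 17]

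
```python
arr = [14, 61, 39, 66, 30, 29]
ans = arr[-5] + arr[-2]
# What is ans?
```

arr has length 6. Negative index -5 maps to positive index 6 + (-5) = 1. arr[1] = 61.
arr has length 6. Negative index -2 maps to positive index 6 + (-2) = 4. arr[4] = 30.
Sum: 61 + 30 = 91.

91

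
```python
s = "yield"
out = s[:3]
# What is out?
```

s has length 5. The slice s[:3] selects indices [0, 1, 2] (0->'y', 1->'i', 2->'e'), giving 'yie'.

'yie'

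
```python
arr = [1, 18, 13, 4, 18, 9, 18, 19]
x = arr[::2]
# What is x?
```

arr has length 8. The slice arr[::2] selects indices [0, 2, 4, 6] (0->1, 2->13, 4->18, 6->18), giving [1, 13, 18, 18].

[1, 13, 18, 18]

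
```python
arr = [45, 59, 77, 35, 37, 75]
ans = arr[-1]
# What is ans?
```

arr has length 6. Negative index -1 maps to positive index 6 + (-1) = 5. arr[5] = 75.

75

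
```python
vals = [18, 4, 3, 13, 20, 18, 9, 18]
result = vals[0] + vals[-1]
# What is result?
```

vals has length 8. vals[0] = 18.
vals has length 8. Negative index -1 maps to positive index 8 + (-1) = 7. vals[7] = 18.
Sum: 18 + 18 = 36.

36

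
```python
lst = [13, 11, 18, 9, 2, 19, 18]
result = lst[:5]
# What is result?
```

lst has length 7. The slice lst[:5] selects indices [0, 1, 2, 3, 4] (0->13, 1->11, 2->18, 3->9, 4->2), giving [13, 11, 18, 9, 2].

[13, 11, 18, 9, 2]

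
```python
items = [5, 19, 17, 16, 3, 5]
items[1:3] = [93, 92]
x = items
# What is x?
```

items starts as [5, 19, 17, 16, 3, 5] (length 6). The slice items[1:3] covers indices [1, 2] with values [19, 17]. Replacing that slice with [93, 92] (same length) produces [5, 93, 92, 16, 3, 5].

[5, 93, 92, 16, 3, 5]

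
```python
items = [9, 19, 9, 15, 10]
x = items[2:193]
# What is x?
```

items has length 5. The slice items[2:193] selects indices [2, 3, 4] (2->9, 3->15, 4->10), giving [9, 15, 10].

[9, 15, 10]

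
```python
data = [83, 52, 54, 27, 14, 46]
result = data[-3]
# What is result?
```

data has length 6. Negative index -3 maps to positive index 6 + (-3) = 3. data[3] = 27.

27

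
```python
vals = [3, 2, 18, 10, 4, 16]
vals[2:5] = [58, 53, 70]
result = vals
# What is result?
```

vals starts as [3, 2, 18, 10, 4, 16] (length 6). The slice vals[2:5] covers indices [2, 3, 4] with values [18, 10, 4]. Replacing that slice with [58, 53, 70] (same length) produces [3, 2, 58, 53, 70, 16].

[3, 2, 58, 53, 70, 16]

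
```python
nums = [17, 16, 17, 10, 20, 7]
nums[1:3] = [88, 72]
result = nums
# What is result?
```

nums starts as [17, 16, 17, 10, 20, 7] (length 6). The slice nums[1:3] covers indices [1, 2] with values [16, 17]. Replacing that slice with [88, 72] (same length) produces [17, 88, 72, 10, 20, 7].

[17, 88, 72, 10, 20, 7]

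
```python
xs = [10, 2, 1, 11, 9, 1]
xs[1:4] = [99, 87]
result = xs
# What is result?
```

xs starts as [10, 2, 1, 11, 9, 1] (length 6). The slice xs[1:4] covers indices [1, 2, 3] with values [2, 1, 11]. Replacing that slice with [99, 87] (different length) produces [10, 99, 87, 9, 1].

[10, 99, 87, 9, 1]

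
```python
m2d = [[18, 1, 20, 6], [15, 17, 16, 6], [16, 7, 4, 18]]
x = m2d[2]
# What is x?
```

m2d has 3 rows. Row 2 is [16, 7, 4, 18].

[16, 7, 4, 18]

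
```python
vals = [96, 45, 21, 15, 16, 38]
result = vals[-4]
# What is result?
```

vals has length 6. Negative index -4 maps to positive index 6 + (-4) = 2. vals[2] = 21.

21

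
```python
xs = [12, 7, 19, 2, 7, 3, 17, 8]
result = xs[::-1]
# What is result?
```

xs has length 8. The slice xs[::-1] selects indices [7, 6, 5, 4, 3, 2, 1, 0] (7->8, 6->17, 5->3, 4->7, 3->2, 2->19, 1->7, 0->12), giving [8, 17, 3, 7, 2, 19, 7, 12].

[8, 17, 3, 7, 2, 19, 7, 12]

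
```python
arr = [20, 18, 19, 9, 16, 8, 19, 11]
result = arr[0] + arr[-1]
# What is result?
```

arr has length 8. arr[0] = 20.
arr has length 8. Negative index -1 maps to positive index 8 + (-1) = 7. arr[7] = 11.
Sum: 20 + 11 = 31.

31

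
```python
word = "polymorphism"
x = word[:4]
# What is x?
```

word has length 12. The slice word[:4] selects indices [0, 1, 2, 3] (0->'p', 1->'o', 2->'l', 3->'y'), giving 'poly'.

'poly'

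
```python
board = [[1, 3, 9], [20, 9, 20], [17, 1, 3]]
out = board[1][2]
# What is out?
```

board[1] = [20, 9, 20]. Taking column 2 of that row yields 20.

20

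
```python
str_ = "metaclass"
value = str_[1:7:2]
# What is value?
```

str_ has length 9. The slice str_[1:7:2] selects indices [1, 3, 5] (1->'e', 3->'a', 5->'l'), giving 'eal'.

'eal'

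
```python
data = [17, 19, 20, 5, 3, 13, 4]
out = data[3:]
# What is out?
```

data has length 7. The slice data[3:] selects indices [3, 4, 5, 6] (3->5, 4->3, 5->13, 6->4), giving [5, 3, 13, 4].

[5, 3, 13, 4]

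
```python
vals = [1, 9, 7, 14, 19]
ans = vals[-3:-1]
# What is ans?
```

vals has length 5. The slice vals[-3:-1] selects indices [2, 3] (2->7, 3->14), giving [7, 14].

[7, 14]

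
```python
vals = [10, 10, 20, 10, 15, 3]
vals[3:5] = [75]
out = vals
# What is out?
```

vals starts as [10, 10, 20, 10, 15, 3] (length 6). The slice vals[3:5] covers indices [3, 4] with values [10, 15]. Replacing that slice with [75] (different length) produces [10, 10, 20, 75, 3].

[10, 10, 20, 75, 3]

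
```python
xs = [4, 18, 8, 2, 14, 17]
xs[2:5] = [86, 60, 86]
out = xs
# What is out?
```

xs starts as [4, 18, 8, 2, 14, 17] (length 6). The slice xs[2:5] covers indices [2, 3, 4] with values [8, 2, 14]. Replacing that slice with [86, 60, 86] (same length) produces [4, 18, 86, 60, 86, 17].

[4, 18, 86, 60, 86, 17]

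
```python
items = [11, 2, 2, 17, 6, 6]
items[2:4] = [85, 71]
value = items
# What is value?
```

items starts as [11, 2, 2, 17, 6, 6] (length 6). The slice items[2:4] covers indices [2, 3] with values [2, 17]. Replacing that slice with [85, 71] (same length) produces [11, 2, 85, 71, 6, 6].

[11, 2, 85, 71, 6, 6]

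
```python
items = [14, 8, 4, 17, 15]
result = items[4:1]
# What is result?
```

items has length 5. The slice items[4:1] resolves to an empty index range, so the result is [].

[]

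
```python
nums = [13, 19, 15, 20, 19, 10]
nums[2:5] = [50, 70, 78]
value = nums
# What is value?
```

nums starts as [13, 19, 15, 20, 19, 10] (length 6). The slice nums[2:5] covers indices [2, 3, 4] with values [15, 20, 19]. Replacing that slice with [50, 70, 78] (same length) produces [13, 19, 50, 70, 78, 10].

[13, 19, 50, 70, 78, 10]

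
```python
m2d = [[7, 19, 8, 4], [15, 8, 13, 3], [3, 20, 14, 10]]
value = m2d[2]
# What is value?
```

m2d has 3 rows. Row 2 is [3, 20, 14, 10].

[3, 20, 14, 10]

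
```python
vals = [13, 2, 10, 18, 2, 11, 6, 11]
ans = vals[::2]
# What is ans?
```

vals has length 8. The slice vals[::2] selects indices [0, 2, 4, 6] (0->13, 2->10, 4->2, 6->6), giving [13, 10, 2, 6].

[13, 10, 2, 6]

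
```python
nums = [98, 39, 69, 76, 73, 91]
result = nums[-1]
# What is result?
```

nums has length 6. Negative index -1 maps to positive index 6 + (-1) = 5. nums[5] = 91.

91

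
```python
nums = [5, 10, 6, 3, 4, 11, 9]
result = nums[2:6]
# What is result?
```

nums has length 7. The slice nums[2:6] selects indices [2, 3, 4, 5] (2->6, 3->3, 4->4, 5->11), giving [6, 3, 4, 11].

[6, 3, 4, 11]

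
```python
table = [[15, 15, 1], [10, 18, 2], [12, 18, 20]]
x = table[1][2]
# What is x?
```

table[1] = [10, 18, 2]. Taking column 2 of that row yields 2.

2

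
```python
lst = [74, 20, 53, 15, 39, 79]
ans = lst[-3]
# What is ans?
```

lst has length 6. Negative index -3 maps to positive index 6 + (-3) = 3. lst[3] = 15.

15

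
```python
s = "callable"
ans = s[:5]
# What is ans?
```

s has length 8. The slice s[:5] selects indices [0, 1, 2, 3, 4] (0->'c', 1->'a', 2->'l', 3->'l', 4->'a'), giving 'calla'.

'calla'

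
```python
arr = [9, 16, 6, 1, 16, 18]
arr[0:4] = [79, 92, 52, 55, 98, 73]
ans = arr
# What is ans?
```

arr starts as [9, 16, 6, 1, 16, 18] (length 6). The slice arr[0:4] covers indices [0, 1, 2, 3] with values [9, 16, 6, 1]. Replacing that slice with [79, 92, 52, 55, 98, 73] (different length) produces [79, 92, 52, 55, 98, 73, 16, 18].

[79, 92, 52, 55, 98, 73, 16, 18]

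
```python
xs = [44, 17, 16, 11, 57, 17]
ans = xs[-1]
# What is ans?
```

xs has length 6. Negative index -1 maps to positive index 6 + (-1) = 5. xs[5] = 17.

17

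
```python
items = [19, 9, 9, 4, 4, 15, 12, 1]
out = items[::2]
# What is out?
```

items has length 8. The slice items[::2] selects indices [0, 2, 4, 6] (0->19, 2->9, 4->4, 6->12), giving [19, 9, 4, 12].

[19, 9, 4, 12]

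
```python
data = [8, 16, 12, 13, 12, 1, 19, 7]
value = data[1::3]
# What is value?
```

data has length 8. The slice data[1::3] selects indices [1, 4, 7] (1->16, 4->12, 7->7), giving [16, 12, 7].

[16, 12, 7]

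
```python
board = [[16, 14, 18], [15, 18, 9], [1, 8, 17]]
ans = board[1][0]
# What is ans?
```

board[1] = [15, 18, 9]. Taking column 0 of that row yields 15.

15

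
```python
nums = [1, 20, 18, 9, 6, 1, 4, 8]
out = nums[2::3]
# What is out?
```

nums has length 8. The slice nums[2::3] selects indices [2, 5] (2->18, 5->1), giving [18, 1].

[18, 1]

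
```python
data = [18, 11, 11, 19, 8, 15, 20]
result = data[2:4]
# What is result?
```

data has length 7. The slice data[2:4] selects indices [2, 3] (2->11, 3->19), giving [11, 19].

[11, 19]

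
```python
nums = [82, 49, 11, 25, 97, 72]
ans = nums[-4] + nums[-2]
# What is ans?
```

nums has length 6. Negative index -4 maps to positive index 6 + (-4) = 2. nums[2] = 11.
nums has length 6. Negative index -2 maps to positive index 6 + (-2) = 4. nums[4] = 97.
Sum: 11 + 97 = 108.

108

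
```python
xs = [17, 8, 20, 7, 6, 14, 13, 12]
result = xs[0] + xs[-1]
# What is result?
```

xs has length 8. xs[0] = 17.
xs has length 8. Negative index -1 maps to positive index 8 + (-1) = 7. xs[7] = 12.
Sum: 17 + 12 = 29.

29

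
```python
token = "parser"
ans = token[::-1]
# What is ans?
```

token has length 6. The slice token[::-1] selects indices [5, 4, 3, 2, 1, 0] (5->'r', 4->'e', 3->'s', 2->'r', 1->'a', 0->'p'), giving 'resrap'.

'resrap'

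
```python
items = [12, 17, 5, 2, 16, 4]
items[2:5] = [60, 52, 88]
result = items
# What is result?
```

items starts as [12, 17, 5, 2, 16, 4] (length 6). The slice items[2:5] covers indices [2, 3, 4] with values [5, 2, 16]. Replacing that slice with [60, 52, 88] (same length) produces [12, 17, 60, 52, 88, 4].

[12, 17, 60, 52, 88, 4]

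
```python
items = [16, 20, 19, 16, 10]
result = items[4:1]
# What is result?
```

items has length 5. The slice items[4:1] resolves to an empty index range, so the result is [].

[]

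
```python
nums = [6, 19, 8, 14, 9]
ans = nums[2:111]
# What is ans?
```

nums has length 5. The slice nums[2:111] selects indices [2, 3, 4] (2->8, 3->14, 4->9), giving [8, 14, 9].

[8, 14, 9]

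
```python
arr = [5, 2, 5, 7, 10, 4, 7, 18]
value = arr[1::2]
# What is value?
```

arr has length 8. The slice arr[1::2] selects indices [1, 3, 5, 7] (1->2, 3->7, 5->4, 7->18), giving [2, 7, 4, 18].

[2, 7, 4, 18]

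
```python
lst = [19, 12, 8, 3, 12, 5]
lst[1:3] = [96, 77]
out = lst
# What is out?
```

lst starts as [19, 12, 8, 3, 12, 5] (length 6). The slice lst[1:3] covers indices [1, 2] with values [12, 8]. Replacing that slice with [96, 77] (same length) produces [19, 96, 77, 3, 12, 5].

[19, 96, 77, 3, 12, 5]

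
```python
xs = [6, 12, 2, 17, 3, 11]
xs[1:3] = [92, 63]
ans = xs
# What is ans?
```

xs starts as [6, 12, 2, 17, 3, 11] (length 6). The slice xs[1:3] covers indices [1, 2] with values [12, 2]. Replacing that slice with [92, 63] (same length) produces [6, 92, 63, 17, 3, 11].

[6, 92, 63, 17, 3, 11]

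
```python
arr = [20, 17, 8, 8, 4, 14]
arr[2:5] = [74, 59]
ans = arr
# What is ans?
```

arr starts as [20, 17, 8, 8, 4, 14] (length 6). The slice arr[2:5] covers indices [2, 3, 4] with values [8, 8, 4]. Replacing that slice with [74, 59] (different length) produces [20, 17, 74, 59, 14].

[20, 17, 74, 59, 14]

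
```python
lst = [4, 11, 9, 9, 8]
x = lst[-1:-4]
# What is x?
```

lst has length 5. The slice lst[-1:-4] resolves to an empty index range, so the result is [].

[]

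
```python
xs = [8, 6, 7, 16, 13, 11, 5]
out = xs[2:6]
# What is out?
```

xs has length 7. The slice xs[2:6] selects indices [2, 3, 4, 5] (2->7, 3->16, 4->13, 5->11), giving [7, 16, 13, 11].

[7, 16, 13, 11]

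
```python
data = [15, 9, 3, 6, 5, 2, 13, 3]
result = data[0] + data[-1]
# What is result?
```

data has length 8. data[0] = 15.
data has length 8. Negative index -1 maps to positive index 8 + (-1) = 7. data[7] = 3.
Sum: 15 + 3 = 18.

18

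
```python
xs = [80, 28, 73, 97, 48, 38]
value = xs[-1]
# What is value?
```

xs has length 6. Negative index -1 maps to positive index 6 + (-1) = 5. xs[5] = 38.

38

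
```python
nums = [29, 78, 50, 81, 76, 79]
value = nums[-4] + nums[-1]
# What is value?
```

nums has length 6. Negative index -4 maps to positive index 6 + (-4) = 2. nums[2] = 50.
nums has length 6. Negative index -1 maps to positive index 6 + (-1) = 5. nums[5] = 79.
Sum: 50 + 79 = 129.

129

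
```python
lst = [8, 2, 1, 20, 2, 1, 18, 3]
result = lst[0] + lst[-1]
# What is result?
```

lst has length 8. lst[0] = 8.
lst has length 8. Negative index -1 maps to positive index 8 + (-1) = 7. lst[7] = 3.
Sum: 8 + 3 = 11.

11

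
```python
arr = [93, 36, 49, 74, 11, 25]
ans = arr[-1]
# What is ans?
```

arr has length 6. Negative index -1 maps to positive index 6 + (-1) = 5. arr[5] = 25.

25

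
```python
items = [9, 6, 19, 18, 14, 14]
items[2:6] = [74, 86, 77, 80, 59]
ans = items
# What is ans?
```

items starts as [9, 6, 19, 18, 14, 14] (length 6). The slice items[2:6] covers indices [2, 3, 4, 5] with values [19, 18, 14, 14]. Replacing that slice with [74, 86, 77, 80, 59] (different length) produces [9, 6, 74, 86, 77, 80, 59].

[9, 6, 74, 86, 77, 80, 59]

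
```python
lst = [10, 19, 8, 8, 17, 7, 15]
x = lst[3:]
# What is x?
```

lst has length 7. The slice lst[3:] selects indices [3, 4, 5, 6] (3->8, 4->17, 5->7, 6->15), giving [8, 17, 7, 15].

[8, 17, 7, 15]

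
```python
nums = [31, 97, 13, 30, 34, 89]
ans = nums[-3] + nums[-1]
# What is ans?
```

nums has length 6. Negative index -3 maps to positive index 6 + (-3) = 3. nums[3] = 30.
nums has length 6. Negative index -1 maps to positive index 6 + (-1) = 5. nums[5] = 89.
Sum: 30 + 89 = 119.

119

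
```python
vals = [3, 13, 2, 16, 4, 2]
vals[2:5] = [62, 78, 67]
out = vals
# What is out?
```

vals starts as [3, 13, 2, 16, 4, 2] (length 6). The slice vals[2:5] covers indices [2, 3, 4] with values [2, 16, 4]. Replacing that slice with [62, 78, 67] (same length) produces [3, 13, 62, 78, 67, 2].

[3, 13, 62, 78, 67, 2]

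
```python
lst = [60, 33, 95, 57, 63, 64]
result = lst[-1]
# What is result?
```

lst has length 6. Negative index -1 maps to positive index 6 + (-1) = 5. lst[5] = 64.

64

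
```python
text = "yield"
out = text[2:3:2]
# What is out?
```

text has length 5. The slice text[2:3:2] selects indices [2] (2->'e'), giving 'e'.

'e'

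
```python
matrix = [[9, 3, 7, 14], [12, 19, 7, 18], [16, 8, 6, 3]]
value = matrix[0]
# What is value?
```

matrix has 3 rows. Row 0 is [9, 3, 7, 14].

[9, 3, 7, 14]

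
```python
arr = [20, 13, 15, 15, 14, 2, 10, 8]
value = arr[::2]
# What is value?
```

arr has length 8. The slice arr[::2] selects indices [0, 2, 4, 6] (0->20, 2->15, 4->14, 6->10), giving [20, 15, 14, 10].

[20, 15, 14, 10]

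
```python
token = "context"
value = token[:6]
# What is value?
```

token has length 7. The slice token[:6] selects indices [0, 1, 2, 3, 4, 5] (0->'c', 1->'o', 2->'n', 3->'t', 4->'e', 5->'x'), giving 'contex'.

'contex'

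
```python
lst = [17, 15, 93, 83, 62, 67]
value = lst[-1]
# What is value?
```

lst has length 6. Negative index -1 maps to positive index 6 + (-1) = 5. lst[5] = 67.

67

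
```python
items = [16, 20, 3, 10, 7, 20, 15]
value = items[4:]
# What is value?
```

items has length 7. The slice items[4:] selects indices [4, 5, 6] (4->7, 5->20, 6->15), giving [7, 20, 15].

[7, 20, 15]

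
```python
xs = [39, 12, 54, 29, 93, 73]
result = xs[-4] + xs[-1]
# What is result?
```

xs has length 6. Negative index -4 maps to positive index 6 + (-4) = 2. xs[2] = 54.
xs has length 6. Negative index -1 maps to positive index 6 + (-1) = 5. xs[5] = 73.
Sum: 54 + 73 = 127.

127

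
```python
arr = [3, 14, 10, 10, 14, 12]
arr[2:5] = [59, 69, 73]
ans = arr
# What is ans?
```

arr starts as [3, 14, 10, 10, 14, 12] (length 6). The slice arr[2:5] covers indices [2, 3, 4] with values [10, 10, 14]. Replacing that slice with [59, 69, 73] (same length) produces [3, 14, 59, 69, 73, 12].

[3, 14, 59, 69, 73, 12]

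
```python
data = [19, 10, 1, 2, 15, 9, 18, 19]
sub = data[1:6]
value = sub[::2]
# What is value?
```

data has length 8. The slice data[1:6] selects indices [1, 2, 3, 4, 5] (1->10, 2->1, 3->2, 4->15, 5->9), giving [10, 1, 2, 15, 9]. So sub = [10, 1, 2, 15, 9]. sub has length 5. The slice sub[::2] selects indices [0, 2, 4] (0->10, 2->2, 4->9), giving [10, 2, 9].

[10, 2, 9]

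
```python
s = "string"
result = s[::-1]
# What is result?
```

s has length 6. The slice s[::-1] selects indices [5, 4, 3, 2, 1, 0] (5->'g', 4->'n', 3->'i', 2->'r', 1->'t', 0->'s'), giving 'gnirts'.

'gnirts'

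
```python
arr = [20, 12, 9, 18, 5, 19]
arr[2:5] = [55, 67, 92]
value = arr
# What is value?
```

arr starts as [20, 12, 9, 18, 5, 19] (length 6). The slice arr[2:5] covers indices [2, 3, 4] with values [9, 18, 5]. Replacing that slice with [55, 67, 92] (same length) produces [20, 12, 55, 67, 92, 19].

[20, 12, 55, 67, 92, 19]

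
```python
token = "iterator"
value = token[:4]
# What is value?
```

token has length 8. The slice token[:4] selects indices [0, 1, 2, 3] (0->'i', 1->'t', 2->'e', 3->'r'), giving 'iter'.

'iter'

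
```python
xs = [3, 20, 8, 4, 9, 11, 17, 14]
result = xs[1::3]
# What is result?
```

xs has length 8. The slice xs[1::3] selects indices [1, 4, 7] (1->20, 4->9, 7->14), giving [20, 9, 14].

[20, 9, 14]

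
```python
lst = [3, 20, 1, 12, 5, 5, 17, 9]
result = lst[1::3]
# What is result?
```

lst has length 8. The slice lst[1::3] selects indices [1, 4, 7] (1->20, 4->5, 7->9), giving [20, 5, 9].

[20, 5, 9]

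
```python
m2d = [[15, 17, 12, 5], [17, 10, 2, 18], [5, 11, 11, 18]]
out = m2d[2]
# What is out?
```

m2d has 3 rows. Row 2 is [5, 11, 11, 18].

[5, 11, 11, 18]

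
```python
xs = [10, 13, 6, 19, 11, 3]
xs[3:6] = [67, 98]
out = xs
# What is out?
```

xs starts as [10, 13, 6, 19, 11, 3] (length 6). The slice xs[3:6] covers indices [3, 4, 5] with values [19, 11, 3]. Replacing that slice with [67, 98] (different length) produces [10, 13, 6, 67, 98].

[10, 13, 6, 67, 98]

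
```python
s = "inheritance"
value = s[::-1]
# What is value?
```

s has length 11. The slice s[::-1] selects indices [10, 9, 8, 7, 6, 5, 4, 3, 2, 1, 0] (10->'e', 9->'c', 8->'n', 7->'a', 6->'t', 5->'i', 4->'r', 3->'e', 2->'h', 1->'n', 0->'i'), giving 'ecnatirehni'.

'ecnatirehni'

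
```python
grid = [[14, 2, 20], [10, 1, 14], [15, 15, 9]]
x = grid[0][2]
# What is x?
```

grid[0] = [14, 2, 20]. Taking column 2 of that row yields 20.

20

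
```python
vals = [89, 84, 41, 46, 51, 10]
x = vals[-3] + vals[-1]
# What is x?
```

vals has length 6. Negative index -3 maps to positive index 6 + (-3) = 3. vals[3] = 46.
vals has length 6. Negative index -1 maps to positive index 6 + (-1) = 5. vals[5] = 10.
Sum: 46 + 10 = 56.

56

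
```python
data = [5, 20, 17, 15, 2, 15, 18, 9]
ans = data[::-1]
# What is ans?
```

data has length 8. The slice data[::-1] selects indices [7, 6, 5, 4, 3, 2, 1, 0] (7->9, 6->18, 5->15, 4->2, 3->15, 2->17, 1->20, 0->5), giving [9, 18, 15, 2, 15, 17, 20, 5].

[9, 18, 15, 2, 15, 17, 20, 5]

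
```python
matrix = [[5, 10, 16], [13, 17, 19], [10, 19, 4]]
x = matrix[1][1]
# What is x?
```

matrix[1] = [13, 17, 19]. Taking column 1 of that row yields 17.

17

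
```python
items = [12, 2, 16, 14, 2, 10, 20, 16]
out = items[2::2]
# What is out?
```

items has length 8. The slice items[2::2] selects indices [2, 4, 6] (2->16, 4->2, 6->20), giving [16, 2, 20].

[16, 2, 20]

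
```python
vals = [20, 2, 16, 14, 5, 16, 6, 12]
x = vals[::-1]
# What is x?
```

vals has length 8. The slice vals[::-1] selects indices [7, 6, 5, 4, 3, 2, 1, 0] (7->12, 6->6, 5->16, 4->5, 3->14, 2->16, 1->2, 0->20), giving [12, 6, 16, 5, 14, 16, 2, 20].

[12, 6, 16, 5, 14, 16, 2, 20]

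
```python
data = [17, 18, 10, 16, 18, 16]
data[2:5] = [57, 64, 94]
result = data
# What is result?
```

data starts as [17, 18, 10, 16, 18, 16] (length 6). The slice data[2:5] covers indices [2, 3, 4] with values [10, 16, 18]. Replacing that slice with [57, 64, 94] (same length) produces [17, 18, 57, 64, 94, 16].

[17, 18, 57, 64, 94, 16]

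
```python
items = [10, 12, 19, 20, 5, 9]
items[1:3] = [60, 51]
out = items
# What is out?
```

items starts as [10, 12, 19, 20, 5, 9] (length 6). The slice items[1:3] covers indices [1, 2] with values [12, 19]. Replacing that slice with [60, 51] (same length) produces [10, 60, 51, 20, 5, 9].

[10, 60, 51, 20, 5, 9]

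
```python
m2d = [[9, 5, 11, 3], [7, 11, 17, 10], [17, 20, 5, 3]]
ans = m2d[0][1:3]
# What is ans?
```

m2d[0] = [9, 5, 11, 3]. m2d[0] has length 4. The slice m2d[0][1:3] selects indices [1, 2] (1->5, 2->11), giving [5, 11].

[5, 11]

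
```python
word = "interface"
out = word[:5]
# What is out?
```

word has length 9. The slice word[:5] selects indices [0, 1, 2, 3, 4] (0->'i', 1->'n', 2->'t', 3->'e', 4->'r'), giving 'inter'.

'inter'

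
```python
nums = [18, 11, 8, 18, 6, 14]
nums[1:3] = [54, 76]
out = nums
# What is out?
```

nums starts as [18, 11, 8, 18, 6, 14] (length 6). The slice nums[1:3] covers indices [1, 2] with values [11, 8]. Replacing that slice with [54, 76] (same length) produces [18, 54, 76, 18, 6, 14].

[18, 54, 76, 18, 6, 14]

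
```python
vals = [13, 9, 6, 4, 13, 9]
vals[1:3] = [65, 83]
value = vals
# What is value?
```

vals starts as [13, 9, 6, 4, 13, 9] (length 6). The slice vals[1:3] covers indices [1, 2] with values [9, 6]. Replacing that slice with [65, 83] (same length) produces [13, 65, 83, 4, 13, 9].

[13, 65, 83, 4, 13, 9]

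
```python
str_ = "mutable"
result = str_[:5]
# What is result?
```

str_ has length 7. The slice str_[:5] selects indices [0, 1, 2, 3, 4] (0->'m', 1->'u', 2->'t', 3->'a', 4->'b'), giving 'mutab'.

'mutab'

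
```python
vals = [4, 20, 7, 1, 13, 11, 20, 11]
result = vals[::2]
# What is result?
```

vals has length 8. The slice vals[::2] selects indices [0, 2, 4, 6] (0->4, 2->7, 4->13, 6->20), giving [4, 7, 13, 20].

[4, 7, 13, 20]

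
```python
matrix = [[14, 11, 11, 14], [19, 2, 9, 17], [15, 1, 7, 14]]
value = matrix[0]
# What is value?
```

matrix has 3 rows. Row 0 is [14, 11, 11, 14].

[14, 11, 11, 14]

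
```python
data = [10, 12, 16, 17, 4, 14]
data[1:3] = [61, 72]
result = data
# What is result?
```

data starts as [10, 12, 16, 17, 4, 14] (length 6). The slice data[1:3] covers indices [1, 2] with values [12, 16]. Replacing that slice with [61, 72] (same length) produces [10, 61, 72, 17, 4, 14].

[10, 61, 72, 17, 4, 14]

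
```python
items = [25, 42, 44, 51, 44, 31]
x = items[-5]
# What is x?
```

items has length 6. Negative index -5 maps to positive index 6 + (-5) = 1. items[1] = 42.

42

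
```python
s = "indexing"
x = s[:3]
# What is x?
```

s has length 8. The slice s[:3] selects indices [0, 1, 2] (0->'i', 1->'n', 2->'d'), giving 'ind'.

'ind'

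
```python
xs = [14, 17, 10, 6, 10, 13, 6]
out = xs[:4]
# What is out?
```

xs has length 7. The slice xs[:4] selects indices [0, 1, 2, 3] (0->14, 1->17, 2->10, 3->6), giving [14, 17, 10, 6].

[14, 17, 10, 6]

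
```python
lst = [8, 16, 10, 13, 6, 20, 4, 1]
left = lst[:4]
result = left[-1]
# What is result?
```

lst has length 8. The slice lst[:4] selects indices [0, 1, 2, 3] (0->8, 1->16, 2->10, 3->13), giving [8, 16, 10, 13]. So left = [8, 16, 10, 13]. Then left[-1] = 13.

13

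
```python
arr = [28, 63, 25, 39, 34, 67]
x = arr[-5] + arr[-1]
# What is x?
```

arr has length 6. Negative index -5 maps to positive index 6 + (-5) = 1. arr[1] = 63.
arr has length 6. Negative index -1 maps to positive index 6 + (-1) = 5. arr[5] = 67.
Sum: 63 + 67 = 130.

130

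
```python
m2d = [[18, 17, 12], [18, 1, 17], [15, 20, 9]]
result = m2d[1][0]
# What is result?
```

m2d[1] = [18, 1, 17]. Taking column 0 of that row yields 18.

18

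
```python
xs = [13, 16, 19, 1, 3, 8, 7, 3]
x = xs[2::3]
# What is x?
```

xs has length 8. The slice xs[2::3] selects indices [2, 5] (2->19, 5->8), giving [19, 8].

[19, 8]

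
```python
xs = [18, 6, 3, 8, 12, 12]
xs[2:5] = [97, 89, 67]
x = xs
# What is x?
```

xs starts as [18, 6, 3, 8, 12, 12] (length 6). The slice xs[2:5] covers indices [2, 3, 4] with values [3, 8, 12]. Replacing that slice with [97, 89, 67] (same length) produces [18, 6, 97, 89, 67, 12].

[18, 6, 97, 89, 67, 12]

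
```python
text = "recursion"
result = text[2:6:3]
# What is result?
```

text has length 9. The slice text[2:6:3] selects indices [2, 5] (2->'c', 5->'s'), giving 'cs'.

'cs'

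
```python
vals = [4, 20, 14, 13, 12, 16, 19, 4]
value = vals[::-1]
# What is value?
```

vals has length 8. The slice vals[::-1] selects indices [7, 6, 5, 4, 3, 2, 1, 0] (7->4, 6->19, 5->16, 4->12, 3->13, 2->14, 1->20, 0->4), giving [4, 19, 16, 12, 13, 14, 20, 4].

[4, 19, 16, 12, 13, 14, 20, 4]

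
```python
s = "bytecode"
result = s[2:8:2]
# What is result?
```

s has length 8. The slice s[2:8:2] selects indices [2, 4, 6] (2->'t', 4->'c', 6->'d'), giving 'tcd'.

'tcd'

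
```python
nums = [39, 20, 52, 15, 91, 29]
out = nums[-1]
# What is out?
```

nums has length 6. Negative index -1 maps to positive index 6 + (-1) = 5. nums[5] = 29.

29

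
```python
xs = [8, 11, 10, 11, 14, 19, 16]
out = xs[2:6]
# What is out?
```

xs has length 7. The slice xs[2:6] selects indices [2, 3, 4, 5] (2->10, 3->11, 4->14, 5->19), giving [10, 11, 14, 19].

[10, 11, 14, 19]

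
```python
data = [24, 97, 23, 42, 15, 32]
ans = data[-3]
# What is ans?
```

data has length 6. Negative index -3 maps to positive index 6 + (-3) = 3. data[3] = 42.

42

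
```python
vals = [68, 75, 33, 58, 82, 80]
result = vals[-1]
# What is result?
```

vals has length 6. Negative index -1 maps to positive index 6 + (-1) = 5. vals[5] = 80.

80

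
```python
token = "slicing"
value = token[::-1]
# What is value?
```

token has length 7. The slice token[::-1] selects indices [6, 5, 4, 3, 2, 1, 0] (6->'g', 5->'n', 4->'i', 3->'c', 2->'i', 1->'l', 0->'s'), giving 'gnicils'.

'gnicils'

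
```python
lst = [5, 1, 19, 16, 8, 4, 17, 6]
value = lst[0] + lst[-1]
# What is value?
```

lst has length 8. lst[0] = 5.
lst has length 8. Negative index -1 maps to positive index 8 + (-1) = 7. lst[7] = 6.
Sum: 5 + 6 = 11.

11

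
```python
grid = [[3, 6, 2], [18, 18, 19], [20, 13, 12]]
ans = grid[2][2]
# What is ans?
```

grid[2] = [20, 13, 12]. Taking column 2 of that row yields 12.

12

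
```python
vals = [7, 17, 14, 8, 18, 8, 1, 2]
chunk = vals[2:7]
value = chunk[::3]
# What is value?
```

vals has length 8. The slice vals[2:7] selects indices [2, 3, 4, 5, 6] (2->14, 3->8, 4->18, 5->8, 6->1), giving [14, 8, 18, 8, 1]. So chunk = [14, 8, 18, 8, 1]. chunk has length 5. The slice chunk[::3] selects indices [0, 3] (0->14, 3->8), giving [14, 8].

[14, 8]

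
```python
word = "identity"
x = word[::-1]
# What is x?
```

word has length 8. The slice word[::-1] selects indices [7, 6, 5, 4, 3, 2, 1, 0] (7->'y', 6->'t', 5->'i', 4->'t', 3->'n', 2->'e', 1->'d', 0->'i'), giving 'ytitnedi'.

'ytitnedi'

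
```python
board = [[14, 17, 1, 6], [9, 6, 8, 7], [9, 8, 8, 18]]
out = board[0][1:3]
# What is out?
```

board[0] = [14, 17, 1, 6]. board[0] has length 4. The slice board[0][1:3] selects indices [1, 2] (1->17, 2->1), giving [17, 1].

[17, 1]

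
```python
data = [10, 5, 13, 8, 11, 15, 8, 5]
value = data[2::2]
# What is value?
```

data has length 8. The slice data[2::2] selects indices [2, 4, 6] (2->13, 4->11, 6->8), giving [13, 11, 8].

[13, 11, 8]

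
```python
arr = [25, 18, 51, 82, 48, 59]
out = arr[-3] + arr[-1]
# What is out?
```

arr has length 6. Negative index -3 maps to positive index 6 + (-3) = 3. arr[3] = 82.
arr has length 6. Negative index -1 maps to positive index 6 + (-1) = 5. arr[5] = 59.
Sum: 82 + 59 = 141.

141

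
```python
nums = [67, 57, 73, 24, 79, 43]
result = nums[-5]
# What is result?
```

nums has length 6. Negative index -5 maps to positive index 6 + (-5) = 1. nums[1] = 57.

57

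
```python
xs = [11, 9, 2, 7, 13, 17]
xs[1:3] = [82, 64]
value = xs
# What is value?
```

xs starts as [11, 9, 2, 7, 13, 17] (length 6). The slice xs[1:3] covers indices [1, 2] with values [9, 2]. Replacing that slice with [82, 64] (same length) produces [11, 82, 64, 7, 13, 17].

[11, 82, 64, 7, 13, 17]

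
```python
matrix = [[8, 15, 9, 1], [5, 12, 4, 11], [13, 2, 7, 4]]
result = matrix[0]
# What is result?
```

matrix has 3 rows. Row 0 is [8, 15, 9, 1].

[8, 15, 9, 1]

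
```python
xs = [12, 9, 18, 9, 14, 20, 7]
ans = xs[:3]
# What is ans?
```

xs has length 7. The slice xs[:3] selects indices [0, 1, 2] (0->12, 1->9, 2->18), giving [12, 9, 18].

[12, 9, 18]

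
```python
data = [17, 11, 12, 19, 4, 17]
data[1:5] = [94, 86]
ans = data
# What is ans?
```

data starts as [17, 11, 12, 19, 4, 17] (length 6). The slice data[1:5] covers indices [1, 2, 3, 4] with values [11, 12, 19, 4]. Replacing that slice with [94, 86] (different length) produces [17, 94, 86, 17].

[17, 94, 86, 17]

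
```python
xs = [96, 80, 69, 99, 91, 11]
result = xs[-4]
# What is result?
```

xs has length 6. Negative index -4 maps to positive index 6 + (-4) = 2. xs[2] = 69.

69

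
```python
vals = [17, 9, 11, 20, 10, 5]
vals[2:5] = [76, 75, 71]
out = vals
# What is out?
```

vals starts as [17, 9, 11, 20, 10, 5] (length 6). The slice vals[2:5] covers indices [2, 3, 4] with values [11, 20, 10]. Replacing that slice with [76, 75, 71] (same length) produces [17, 9, 76, 75, 71, 5].

[17, 9, 76, 75, 71, 5]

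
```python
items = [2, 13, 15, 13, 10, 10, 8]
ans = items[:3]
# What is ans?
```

items has length 7. The slice items[:3] selects indices [0, 1, 2] (0->2, 1->13, 2->15), giving [2, 13, 15].

[2, 13, 15]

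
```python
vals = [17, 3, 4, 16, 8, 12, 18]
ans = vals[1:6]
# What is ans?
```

vals has length 7. The slice vals[1:6] selects indices [1, 2, 3, 4, 5] (1->3, 2->4, 3->16, 4->8, 5->12), giving [3, 4, 16, 8, 12].

[3, 4, 16, 8, 12]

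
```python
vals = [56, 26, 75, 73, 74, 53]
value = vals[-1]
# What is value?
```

vals has length 6. Negative index -1 maps to positive index 6 + (-1) = 5. vals[5] = 53.

53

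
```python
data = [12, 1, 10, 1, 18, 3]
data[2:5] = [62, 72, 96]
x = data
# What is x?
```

data starts as [12, 1, 10, 1, 18, 3] (length 6). The slice data[2:5] covers indices [2, 3, 4] with values [10, 1, 18]. Replacing that slice with [62, 72, 96] (same length) produces [12, 1, 62, 72, 96, 3].

[12, 1, 62, 72, 96, 3]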